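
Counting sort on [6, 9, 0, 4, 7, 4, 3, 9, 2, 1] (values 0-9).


Input: [6, 9, 0, 4, 7, 4, 3, 9, 2, 1]
Counts: [1, 1, 1, 1, 2, 0, 1, 1, 0, 2]

Sorted: [0, 1, 2, 3, 4, 4, 6, 7, 9, 9]


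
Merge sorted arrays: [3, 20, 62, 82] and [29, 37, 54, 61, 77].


Take 3 from A
Take 20 from A
Take 29 from B
Take 37 from B
Take 54 from B
Take 61 from B
Take 62 from A
Take 77 from B

Merged: [3, 20, 29, 37, 54, 61, 62, 77, 82]


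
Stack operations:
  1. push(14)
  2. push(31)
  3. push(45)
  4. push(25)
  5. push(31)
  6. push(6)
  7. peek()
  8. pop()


push(14) -> [14]
push(31) -> [14, 31]
push(45) -> [14, 31, 45]
push(25) -> [14, 31, 45, 25]
push(31) -> [14, 31, 45, 25, 31]
push(6) -> [14, 31, 45, 25, 31, 6]
peek()->6
pop()->6, [14, 31, 45, 25, 31]

Final stack: [14, 31, 45, 25, 31]


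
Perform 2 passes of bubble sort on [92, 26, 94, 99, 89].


Initial: [92, 26, 94, 99, 89]
Pass 1: [26, 92, 94, 89, 99] (2 swaps)
Pass 2: [26, 92, 89, 94, 99] (1 swaps)

After 2 passes: [26, 92, 89, 94, 99]


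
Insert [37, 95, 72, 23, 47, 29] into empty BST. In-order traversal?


Insert 37: root
Insert 95: R from 37
Insert 72: R from 37 -> L from 95
Insert 23: L from 37
Insert 47: R from 37 -> L from 95 -> L from 72
Insert 29: L from 37 -> R from 23

In-order: [23, 29, 37, 47, 72, 95]


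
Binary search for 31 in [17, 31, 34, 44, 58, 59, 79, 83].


Step 1: lo=0, hi=7, mid=3, val=44
Step 2: lo=0, hi=2, mid=1, val=31

Found at index 1


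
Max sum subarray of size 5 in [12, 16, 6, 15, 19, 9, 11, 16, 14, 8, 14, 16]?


[0:5]: 68
[1:6]: 65
[2:7]: 60
[3:8]: 70
[4:9]: 69
[5:10]: 58
[6:11]: 63
[7:12]: 68

Max: 70 at [3:8]


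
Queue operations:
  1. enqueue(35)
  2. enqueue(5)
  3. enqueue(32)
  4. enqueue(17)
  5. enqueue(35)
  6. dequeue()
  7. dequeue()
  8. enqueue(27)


enqueue(35) -> [35]
enqueue(5) -> [35, 5]
enqueue(32) -> [35, 5, 32]
enqueue(17) -> [35, 5, 32, 17]
enqueue(35) -> [35, 5, 32, 17, 35]
dequeue()->35, [5, 32, 17, 35]
dequeue()->5, [32, 17, 35]
enqueue(27) -> [32, 17, 35, 27]

Final queue: [32, 17, 35, 27]


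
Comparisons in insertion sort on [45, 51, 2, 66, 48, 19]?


Algorithm: insertion sort
Input: [45, 51, 2, 66, 48, 19]
Sorted: [2, 19, 45, 48, 51, 66]

12


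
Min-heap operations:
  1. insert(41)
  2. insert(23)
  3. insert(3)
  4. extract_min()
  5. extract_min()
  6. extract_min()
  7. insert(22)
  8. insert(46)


insert(41) -> [41]
insert(23) -> [23, 41]
insert(3) -> [3, 41, 23]
extract_min()->3, [23, 41]
extract_min()->23, [41]
extract_min()->41, []
insert(22) -> [22]
insert(46) -> [22, 46]

Final heap: [22, 46]


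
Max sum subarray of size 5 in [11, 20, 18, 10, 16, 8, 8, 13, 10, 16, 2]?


[0:5]: 75
[1:6]: 72
[2:7]: 60
[3:8]: 55
[4:9]: 55
[5:10]: 55
[6:11]: 49

Max: 75 at [0:5]


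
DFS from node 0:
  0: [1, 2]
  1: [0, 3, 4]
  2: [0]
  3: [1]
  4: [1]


Visit 0, push [2, 1]
Visit 1, push [4, 3]
Visit 3, push []
Visit 4, push []
Visit 2, push []

DFS order: [0, 1, 3, 4, 2]


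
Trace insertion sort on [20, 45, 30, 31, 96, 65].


Initial: [20, 45, 30, 31, 96, 65]
Insert 45: [20, 45, 30, 31, 96, 65]
Insert 30: [20, 30, 45, 31, 96, 65]
Insert 31: [20, 30, 31, 45, 96, 65]
Insert 96: [20, 30, 31, 45, 96, 65]
Insert 65: [20, 30, 31, 45, 65, 96]

Sorted: [20, 30, 31, 45, 65, 96]


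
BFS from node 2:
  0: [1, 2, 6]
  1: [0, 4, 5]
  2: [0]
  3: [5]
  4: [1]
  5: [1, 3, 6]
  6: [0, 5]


Visit 2, enqueue [0]
Visit 0, enqueue [1, 6]
Visit 1, enqueue [4, 5]
Visit 6, enqueue []
Visit 4, enqueue []
Visit 5, enqueue [3]
Visit 3, enqueue []

BFS order: [2, 0, 1, 6, 4, 5, 3]


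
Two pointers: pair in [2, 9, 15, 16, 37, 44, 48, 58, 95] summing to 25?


lo=0(2)+hi=8(95)=97
lo=0(2)+hi=7(58)=60
lo=0(2)+hi=6(48)=50
lo=0(2)+hi=5(44)=46
lo=0(2)+hi=4(37)=39
lo=0(2)+hi=3(16)=18
lo=1(9)+hi=3(16)=25

Yes: 9+16=25


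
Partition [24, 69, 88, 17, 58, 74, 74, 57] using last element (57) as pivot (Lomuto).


Pivot: 57
  24 <= 57: advance i (no swap)
  17 <= 57: swap -> [24, 17, 88, 69, 58, 74, 74, 57]
Place pivot at 2: [24, 17, 57, 69, 58, 74, 74, 88]

Partitioned: [24, 17, 57, 69, 58, 74, 74, 88]


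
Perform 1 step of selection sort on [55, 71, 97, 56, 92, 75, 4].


Initial: [55, 71, 97, 56, 92, 75, 4]
Step 1: min=4 at 6
  Swap: [4, 71, 97, 56, 92, 75, 55]

After 1 step: [4, 71, 97, 56, 92, 75, 55]


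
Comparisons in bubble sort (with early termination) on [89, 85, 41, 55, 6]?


Algorithm: bubble sort (with early termination)
Input: [89, 85, 41, 55, 6]
Sorted: [6, 41, 55, 85, 89]

10


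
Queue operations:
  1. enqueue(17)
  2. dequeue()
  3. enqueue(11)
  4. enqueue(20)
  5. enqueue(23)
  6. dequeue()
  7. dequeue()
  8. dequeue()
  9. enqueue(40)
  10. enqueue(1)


enqueue(17) -> [17]
dequeue()->17, []
enqueue(11) -> [11]
enqueue(20) -> [11, 20]
enqueue(23) -> [11, 20, 23]
dequeue()->11, [20, 23]
dequeue()->20, [23]
dequeue()->23, []
enqueue(40) -> [40]
enqueue(1) -> [40, 1]

Final queue: [40, 1]


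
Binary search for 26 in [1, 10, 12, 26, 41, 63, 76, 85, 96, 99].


Step 1: lo=0, hi=9, mid=4, val=41
Step 2: lo=0, hi=3, mid=1, val=10
Step 3: lo=2, hi=3, mid=2, val=12
Step 4: lo=3, hi=3, mid=3, val=26

Found at index 3


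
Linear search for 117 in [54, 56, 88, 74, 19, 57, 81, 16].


i=0: 54!=117
i=1: 56!=117
i=2: 88!=117
i=3: 74!=117
i=4: 19!=117
i=5: 57!=117
i=6: 81!=117
i=7: 16!=117

Not found, 8 comps


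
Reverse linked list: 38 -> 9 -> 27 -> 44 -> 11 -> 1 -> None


Step 1: curr=38, set curr.next=prev(None) | reversed so far: 38
Step 2: curr=9, set curr.next=prev(38) | reversed so far: 9 -> 38
Step 3: curr=27, set curr.next=prev(9) | reversed so far: 27 -> 9 -> 38
Step 4: curr=44, set curr.next=prev(27) | reversed so far: 44 -> 27 -> 9 -> 38
Step 5: curr=11, set curr.next=prev(44) | reversed so far: 11 -> 44 -> 27 -> 9 -> 38
Step 6: curr=1, set curr.next=prev(11) | reversed so far: 1 -> 11 -> 44 -> 27 -> 9 -> 38

1 -> 11 -> 44 -> 27 -> 9 -> 38 -> None


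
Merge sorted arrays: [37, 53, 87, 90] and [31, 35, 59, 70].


Take 31 from B
Take 35 from B
Take 37 from A
Take 53 from A
Take 59 from B
Take 70 from B

Merged: [31, 35, 37, 53, 59, 70, 87, 90]


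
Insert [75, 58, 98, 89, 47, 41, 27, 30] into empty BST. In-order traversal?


Insert 75: root
Insert 58: L from 75
Insert 98: R from 75
Insert 89: R from 75 -> L from 98
Insert 47: L from 75 -> L from 58
Insert 41: L from 75 -> L from 58 -> L from 47
Insert 27: L from 75 -> L from 58 -> L from 47 -> L from 41
Insert 30: L from 75 -> L from 58 -> L from 47 -> L from 41 -> R from 27

In-order: [27, 30, 41, 47, 58, 75, 89, 98]


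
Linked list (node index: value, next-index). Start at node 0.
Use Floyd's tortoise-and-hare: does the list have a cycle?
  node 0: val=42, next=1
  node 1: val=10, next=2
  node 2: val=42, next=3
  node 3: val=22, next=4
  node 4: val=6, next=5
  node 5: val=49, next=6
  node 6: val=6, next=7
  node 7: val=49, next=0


Floyd's tortoise (slow, +1) and hare (fast, +2):
  init: slow=0, fast=0
  step 1: slow=1, fast=2
  step 2: slow=2, fast=4
  step 3: slow=3, fast=6
  step 4: slow=4, fast=0
  step 5: slow=5, fast=2
  step 6: slow=6, fast=4
  step 7: slow=7, fast=6
  step 8: slow=0, fast=0
  slow == fast at node 0: cycle detected

Cycle: yes


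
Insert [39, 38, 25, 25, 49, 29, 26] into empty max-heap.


Insert 39: [39]
Insert 38: [39, 38]
Insert 25: [39, 38, 25]
Insert 25: [39, 38, 25, 25]
Insert 49: [49, 39, 25, 25, 38]
Insert 29: [49, 39, 29, 25, 38, 25]
Insert 26: [49, 39, 29, 25, 38, 25, 26]

Final heap: [49, 39, 29, 25, 38, 25, 26]


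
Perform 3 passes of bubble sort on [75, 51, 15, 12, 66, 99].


Initial: [75, 51, 15, 12, 66, 99]
Pass 1: [51, 15, 12, 66, 75, 99] (4 swaps)
Pass 2: [15, 12, 51, 66, 75, 99] (2 swaps)
Pass 3: [12, 15, 51, 66, 75, 99] (1 swaps)

After 3 passes: [12, 15, 51, 66, 75, 99]


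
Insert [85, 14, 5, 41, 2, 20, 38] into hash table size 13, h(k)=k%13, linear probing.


Insert 85: h=7 -> slot 7
Insert 14: h=1 -> slot 1
Insert 5: h=5 -> slot 5
Insert 41: h=2 -> slot 2
Insert 2: h=2, 1 probes -> slot 3
Insert 20: h=7, 1 probes -> slot 8
Insert 38: h=12 -> slot 12

Table: [None, 14, 41, 2, None, 5, None, 85, 20, None, None, None, 38]


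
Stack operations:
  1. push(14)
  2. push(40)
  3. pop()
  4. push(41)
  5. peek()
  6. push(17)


push(14) -> [14]
push(40) -> [14, 40]
pop()->40, [14]
push(41) -> [14, 41]
peek()->41
push(17) -> [14, 41, 17]

Final stack: [14, 41, 17]


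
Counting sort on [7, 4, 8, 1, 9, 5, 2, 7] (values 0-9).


Input: [7, 4, 8, 1, 9, 5, 2, 7]
Counts: [0, 1, 1, 0, 1, 1, 0, 2, 1, 1]

Sorted: [1, 2, 4, 5, 7, 7, 8, 9]


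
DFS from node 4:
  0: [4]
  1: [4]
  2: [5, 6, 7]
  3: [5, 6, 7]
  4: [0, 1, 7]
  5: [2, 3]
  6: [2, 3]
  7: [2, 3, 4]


Visit 4, push [7, 1, 0]
Visit 0, push []
Visit 1, push []
Visit 7, push [3, 2]
Visit 2, push [6, 5]
Visit 5, push [3]
Visit 3, push [6]
Visit 6, push []

DFS order: [4, 0, 1, 7, 2, 5, 3, 6]


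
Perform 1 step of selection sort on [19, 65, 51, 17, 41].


Initial: [19, 65, 51, 17, 41]
Step 1: min=17 at 3
  Swap: [17, 65, 51, 19, 41]

After 1 step: [17, 65, 51, 19, 41]


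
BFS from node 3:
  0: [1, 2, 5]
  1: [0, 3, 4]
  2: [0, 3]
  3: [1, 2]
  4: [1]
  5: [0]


Visit 3, enqueue [1, 2]
Visit 1, enqueue [0, 4]
Visit 2, enqueue []
Visit 0, enqueue [5]
Visit 4, enqueue []
Visit 5, enqueue []

BFS order: [3, 1, 2, 0, 4, 5]


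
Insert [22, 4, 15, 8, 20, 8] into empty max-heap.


Insert 22: [22]
Insert 4: [22, 4]
Insert 15: [22, 4, 15]
Insert 8: [22, 8, 15, 4]
Insert 20: [22, 20, 15, 4, 8]
Insert 8: [22, 20, 15, 4, 8, 8]

Final heap: [22, 20, 15, 4, 8, 8]


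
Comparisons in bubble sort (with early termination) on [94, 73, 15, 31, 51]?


Algorithm: bubble sort (with early termination)
Input: [94, 73, 15, 31, 51]
Sorted: [15, 31, 51, 73, 94]

9


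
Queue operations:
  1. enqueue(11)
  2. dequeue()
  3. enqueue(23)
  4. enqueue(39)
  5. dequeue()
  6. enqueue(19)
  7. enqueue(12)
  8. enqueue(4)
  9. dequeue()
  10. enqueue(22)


enqueue(11) -> [11]
dequeue()->11, []
enqueue(23) -> [23]
enqueue(39) -> [23, 39]
dequeue()->23, [39]
enqueue(19) -> [39, 19]
enqueue(12) -> [39, 19, 12]
enqueue(4) -> [39, 19, 12, 4]
dequeue()->39, [19, 12, 4]
enqueue(22) -> [19, 12, 4, 22]

Final queue: [19, 12, 4, 22]


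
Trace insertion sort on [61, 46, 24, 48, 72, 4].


Initial: [61, 46, 24, 48, 72, 4]
Insert 46: [46, 61, 24, 48, 72, 4]
Insert 24: [24, 46, 61, 48, 72, 4]
Insert 48: [24, 46, 48, 61, 72, 4]
Insert 72: [24, 46, 48, 61, 72, 4]
Insert 4: [4, 24, 46, 48, 61, 72]

Sorted: [4, 24, 46, 48, 61, 72]


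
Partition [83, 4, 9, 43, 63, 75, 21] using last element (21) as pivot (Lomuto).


Pivot: 21
  4 <= 21: swap -> [4, 83, 9, 43, 63, 75, 21]
  9 <= 21: swap -> [4, 9, 83, 43, 63, 75, 21]
Place pivot at 2: [4, 9, 21, 43, 63, 75, 83]

Partitioned: [4, 9, 21, 43, 63, 75, 83]


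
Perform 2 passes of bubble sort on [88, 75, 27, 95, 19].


Initial: [88, 75, 27, 95, 19]
Pass 1: [75, 27, 88, 19, 95] (3 swaps)
Pass 2: [27, 75, 19, 88, 95] (2 swaps)

After 2 passes: [27, 75, 19, 88, 95]


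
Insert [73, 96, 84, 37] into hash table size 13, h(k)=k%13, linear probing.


Insert 73: h=8 -> slot 8
Insert 96: h=5 -> slot 5
Insert 84: h=6 -> slot 6
Insert 37: h=11 -> slot 11

Table: [None, None, None, None, None, 96, 84, None, 73, None, None, 37, None]


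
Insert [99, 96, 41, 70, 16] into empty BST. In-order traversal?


Insert 99: root
Insert 96: L from 99
Insert 41: L from 99 -> L from 96
Insert 70: L from 99 -> L from 96 -> R from 41
Insert 16: L from 99 -> L from 96 -> L from 41

In-order: [16, 41, 70, 96, 99]


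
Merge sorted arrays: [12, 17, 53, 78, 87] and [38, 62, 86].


Take 12 from A
Take 17 from A
Take 38 from B
Take 53 from A
Take 62 from B
Take 78 from A
Take 86 from B

Merged: [12, 17, 38, 53, 62, 78, 86, 87]


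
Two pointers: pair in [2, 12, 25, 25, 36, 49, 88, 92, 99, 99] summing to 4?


lo=0(2)+hi=9(99)=101
lo=0(2)+hi=8(99)=101
lo=0(2)+hi=7(92)=94
lo=0(2)+hi=6(88)=90
lo=0(2)+hi=5(49)=51
lo=0(2)+hi=4(36)=38
lo=0(2)+hi=3(25)=27
lo=0(2)+hi=2(25)=27
lo=0(2)+hi=1(12)=14

No pair found


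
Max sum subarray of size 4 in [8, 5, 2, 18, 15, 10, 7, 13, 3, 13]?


[0:4]: 33
[1:5]: 40
[2:6]: 45
[3:7]: 50
[4:8]: 45
[5:9]: 33
[6:10]: 36

Max: 50 at [3:7]


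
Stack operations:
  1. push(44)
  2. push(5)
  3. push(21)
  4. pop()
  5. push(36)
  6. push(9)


push(44) -> [44]
push(5) -> [44, 5]
push(21) -> [44, 5, 21]
pop()->21, [44, 5]
push(36) -> [44, 5, 36]
push(9) -> [44, 5, 36, 9]

Final stack: [44, 5, 36, 9]


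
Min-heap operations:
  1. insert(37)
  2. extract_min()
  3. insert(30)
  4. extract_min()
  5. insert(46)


insert(37) -> [37]
extract_min()->37, []
insert(30) -> [30]
extract_min()->30, []
insert(46) -> [46]

Final heap: [46]


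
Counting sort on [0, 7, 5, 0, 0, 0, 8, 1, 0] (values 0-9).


Input: [0, 7, 5, 0, 0, 0, 8, 1, 0]
Counts: [5, 1, 0, 0, 0, 1, 0, 1, 1, 0]

Sorted: [0, 0, 0, 0, 0, 1, 5, 7, 8]


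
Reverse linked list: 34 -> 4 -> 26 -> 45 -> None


Step 1: curr=34, set curr.next=prev(None) | reversed so far: 34
Step 2: curr=4, set curr.next=prev(34) | reversed so far: 4 -> 34
Step 3: curr=26, set curr.next=prev(4) | reversed so far: 26 -> 4 -> 34
Step 4: curr=45, set curr.next=prev(26) | reversed so far: 45 -> 26 -> 4 -> 34

45 -> 26 -> 4 -> 34 -> None


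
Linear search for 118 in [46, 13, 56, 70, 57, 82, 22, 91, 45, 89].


i=0: 46!=118
i=1: 13!=118
i=2: 56!=118
i=3: 70!=118
i=4: 57!=118
i=5: 82!=118
i=6: 22!=118
i=7: 91!=118
i=8: 45!=118
i=9: 89!=118

Not found, 10 comps


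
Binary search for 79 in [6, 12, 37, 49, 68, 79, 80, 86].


Step 1: lo=0, hi=7, mid=3, val=49
Step 2: lo=4, hi=7, mid=5, val=79

Found at index 5


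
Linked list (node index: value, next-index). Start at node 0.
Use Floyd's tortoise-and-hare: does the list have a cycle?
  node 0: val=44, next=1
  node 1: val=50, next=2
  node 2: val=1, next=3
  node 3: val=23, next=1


Floyd's tortoise (slow, +1) and hare (fast, +2):
  init: slow=0, fast=0
  step 1: slow=1, fast=2
  step 2: slow=2, fast=1
  step 3: slow=3, fast=3
  slow == fast at node 3: cycle detected

Cycle: yes


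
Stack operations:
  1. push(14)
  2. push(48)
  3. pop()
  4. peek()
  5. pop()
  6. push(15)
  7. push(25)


push(14) -> [14]
push(48) -> [14, 48]
pop()->48, [14]
peek()->14
pop()->14, []
push(15) -> [15]
push(25) -> [15, 25]

Final stack: [15, 25]


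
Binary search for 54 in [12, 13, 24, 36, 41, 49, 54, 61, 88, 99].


Step 1: lo=0, hi=9, mid=4, val=41
Step 2: lo=5, hi=9, mid=7, val=61
Step 3: lo=5, hi=6, mid=5, val=49
Step 4: lo=6, hi=6, mid=6, val=54

Found at index 6


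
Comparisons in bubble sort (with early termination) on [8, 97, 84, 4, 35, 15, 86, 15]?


Algorithm: bubble sort (with early termination)
Input: [8, 97, 84, 4, 35, 15, 86, 15]
Sorted: [4, 8, 15, 15, 35, 84, 86, 97]

25


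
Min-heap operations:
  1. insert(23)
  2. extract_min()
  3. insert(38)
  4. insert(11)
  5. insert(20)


insert(23) -> [23]
extract_min()->23, []
insert(38) -> [38]
insert(11) -> [11, 38]
insert(20) -> [11, 38, 20]

Final heap: [11, 38, 20]


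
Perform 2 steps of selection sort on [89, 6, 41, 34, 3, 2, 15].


Initial: [89, 6, 41, 34, 3, 2, 15]
Step 1: min=2 at 5
  Swap: [2, 6, 41, 34, 3, 89, 15]
Step 2: min=3 at 4
  Swap: [2, 3, 41, 34, 6, 89, 15]

After 2 steps: [2, 3, 41, 34, 6, 89, 15]


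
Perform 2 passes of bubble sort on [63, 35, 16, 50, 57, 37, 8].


Initial: [63, 35, 16, 50, 57, 37, 8]
Pass 1: [35, 16, 50, 57, 37, 8, 63] (6 swaps)
Pass 2: [16, 35, 50, 37, 8, 57, 63] (3 swaps)

After 2 passes: [16, 35, 50, 37, 8, 57, 63]


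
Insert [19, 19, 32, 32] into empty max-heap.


Insert 19: [19]
Insert 19: [19, 19]
Insert 32: [32, 19, 19]
Insert 32: [32, 32, 19, 19]

Final heap: [32, 32, 19, 19]


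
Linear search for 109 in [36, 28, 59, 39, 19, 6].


i=0: 36!=109
i=1: 28!=109
i=2: 59!=109
i=3: 39!=109
i=4: 19!=109
i=5: 6!=109

Not found, 6 comps


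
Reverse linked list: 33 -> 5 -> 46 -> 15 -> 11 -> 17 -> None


Step 1: curr=33, set curr.next=prev(None) | reversed so far: 33
Step 2: curr=5, set curr.next=prev(33) | reversed so far: 5 -> 33
Step 3: curr=46, set curr.next=prev(5) | reversed so far: 46 -> 5 -> 33
Step 4: curr=15, set curr.next=prev(46) | reversed so far: 15 -> 46 -> 5 -> 33
Step 5: curr=11, set curr.next=prev(15) | reversed so far: 11 -> 15 -> 46 -> 5 -> 33
Step 6: curr=17, set curr.next=prev(11) | reversed so far: 17 -> 11 -> 15 -> 46 -> 5 -> 33

17 -> 11 -> 15 -> 46 -> 5 -> 33 -> None


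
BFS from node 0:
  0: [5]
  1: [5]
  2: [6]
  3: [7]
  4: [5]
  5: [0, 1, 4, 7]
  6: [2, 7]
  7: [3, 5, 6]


Visit 0, enqueue [5]
Visit 5, enqueue [1, 4, 7]
Visit 1, enqueue []
Visit 4, enqueue []
Visit 7, enqueue [3, 6]
Visit 3, enqueue []
Visit 6, enqueue [2]
Visit 2, enqueue []

BFS order: [0, 5, 1, 4, 7, 3, 6, 2]


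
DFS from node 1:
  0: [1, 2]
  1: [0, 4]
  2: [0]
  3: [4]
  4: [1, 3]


Visit 1, push [4, 0]
Visit 0, push [2]
Visit 2, push []
Visit 4, push [3]
Visit 3, push []

DFS order: [1, 0, 2, 4, 3]


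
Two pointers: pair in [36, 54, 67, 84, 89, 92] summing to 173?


lo=0(36)+hi=5(92)=128
lo=1(54)+hi=5(92)=146
lo=2(67)+hi=5(92)=159
lo=3(84)+hi=5(92)=176
lo=3(84)+hi=4(89)=173

Yes: 84+89=173


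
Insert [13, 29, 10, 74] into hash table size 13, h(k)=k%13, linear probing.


Insert 13: h=0 -> slot 0
Insert 29: h=3 -> slot 3
Insert 10: h=10 -> slot 10
Insert 74: h=9 -> slot 9

Table: [13, None, None, 29, None, None, None, None, None, 74, 10, None, None]


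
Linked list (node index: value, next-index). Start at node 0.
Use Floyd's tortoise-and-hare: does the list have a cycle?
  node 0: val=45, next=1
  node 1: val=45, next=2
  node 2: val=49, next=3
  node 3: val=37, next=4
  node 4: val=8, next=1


Floyd's tortoise (slow, +1) and hare (fast, +2):
  init: slow=0, fast=0
  step 1: slow=1, fast=2
  step 2: slow=2, fast=4
  step 3: slow=3, fast=2
  step 4: slow=4, fast=4
  slow == fast at node 4: cycle detected

Cycle: yes


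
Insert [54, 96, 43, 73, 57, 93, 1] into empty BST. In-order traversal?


Insert 54: root
Insert 96: R from 54
Insert 43: L from 54
Insert 73: R from 54 -> L from 96
Insert 57: R from 54 -> L from 96 -> L from 73
Insert 93: R from 54 -> L from 96 -> R from 73
Insert 1: L from 54 -> L from 43

In-order: [1, 43, 54, 57, 73, 93, 96]


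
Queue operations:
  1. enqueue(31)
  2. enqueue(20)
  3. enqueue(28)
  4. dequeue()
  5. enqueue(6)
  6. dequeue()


enqueue(31) -> [31]
enqueue(20) -> [31, 20]
enqueue(28) -> [31, 20, 28]
dequeue()->31, [20, 28]
enqueue(6) -> [20, 28, 6]
dequeue()->20, [28, 6]

Final queue: [28, 6]


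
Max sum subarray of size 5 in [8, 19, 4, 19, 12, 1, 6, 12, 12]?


[0:5]: 62
[1:6]: 55
[2:7]: 42
[3:8]: 50
[4:9]: 43

Max: 62 at [0:5]


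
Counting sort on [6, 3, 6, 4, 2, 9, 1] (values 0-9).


Input: [6, 3, 6, 4, 2, 9, 1]
Counts: [0, 1, 1, 1, 1, 0, 2, 0, 0, 1]

Sorted: [1, 2, 3, 4, 6, 6, 9]


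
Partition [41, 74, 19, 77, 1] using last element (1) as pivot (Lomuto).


Pivot: 1
Place pivot at 0: [1, 74, 19, 77, 41]

Partitioned: [1, 74, 19, 77, 41]


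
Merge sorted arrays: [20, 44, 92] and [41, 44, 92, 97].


Take 20 from A
Take 41 from B
Take 44 from A
Take 44 from B
Take 92 from A

Merged: [20, 41, 44, 44, 92, 92, 97]


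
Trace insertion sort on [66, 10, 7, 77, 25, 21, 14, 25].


Initial: [66, 10, 7, 77, 25, 21, 14, 25]
Insert 10: [10, 66, 7, 77, 25, 21, 14, 25]
Insert 7: [7, 10, 66, 77, 25, 21, 14, 25]
Insert 77: [7, 10, 66, 77, 25, 21, 14, 25]
Insert 25: [7, 10, 25, 66, 77, 21, 14, 25]
Insert 21: [7, 10, 21, 25, 66, 77, 14, 25]
Insert 14: [7, 10, 14, 21, 25, 66, 77, 25]
Insert 25: [7, 10, 14, 21, 25, 25, 66, 77]

Sorted: [7, 10, 14, 21, 25, 25, 66, 77]


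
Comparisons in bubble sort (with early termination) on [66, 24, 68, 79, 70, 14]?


Algorithm: bubble sort (with early termination)
Input: [66, 24, 68, 79, 70, 14]
Sorted: [14, 24, 66, 68, 70, 79]

15


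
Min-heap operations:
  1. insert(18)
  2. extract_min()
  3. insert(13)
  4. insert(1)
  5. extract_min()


insert(18) -> [18]
extract_min()->18, []
insert(13) -> [13]
insert(1) -> [1, 13]
extract_min()->1, [13]

Final heap: [13]


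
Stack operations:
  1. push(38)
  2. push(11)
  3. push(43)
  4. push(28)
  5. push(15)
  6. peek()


push(38) -> [38]
push(11) -> [38, 11]
push(43) -> [38, 11, 43]
push(28) -> [38, 11, 43, 28]
push(15) -> [38, 11, 43, 28, 15]
peek()->15

Final stack: [38, 11, 43, 28, 15]


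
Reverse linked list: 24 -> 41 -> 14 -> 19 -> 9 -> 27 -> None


Step 1: curr=24, set curr.next=prev(None) | reversed so far: 24
Step 2: curr=41, set curr.next=prev(24) | reversed so far: 41 -> 24
Step 3: curr=14, set curr.next=prev(41) | reversed so far: 14 -> 41 -> 24
Step 4: curr=19, set curr.next=prev(14) | reversed so far: 19 -> 14 -> 41 -> 24
Step 5: curr=9, set curr.next=prev(19) | reversed so far: 9 -> 19 -> 14 -> 41 -> 24
Step 6: curr=27, set curr.next=prev(9) | reversed so far: 27 -> 9 -> 19 -> 14 -> 41 -> 24

27 -> 9 -> 19 -> 14 -> 41 -> 24 -> None


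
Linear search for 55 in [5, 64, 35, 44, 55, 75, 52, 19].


i=0: 5!=55
i=1: 64!=55
i=2: 35!=55
i=3: 44!=55
i=4: 55==55 found!

Found at 4, 5 comps


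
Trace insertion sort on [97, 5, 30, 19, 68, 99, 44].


Initial: [97, 5, 30, 19, 68, 99, 44]
Insert 5: [5, 97, 30, 19, 68, 99, 44]
Insert 30: [5, 30, 97, 19, 68, 99, 44]
Insert 19: [5, 19, 30, 97, 68, 99, 44]
Insert 68: [5, 19, 30, 68, 97, 99, 44]
Insert 99: [5, 19, 30, 68, 97, 99, 44]
Insert 44: [5, 19, 30, 44, 68, 97, 99]

Sorted: [5, 19, 30, 44, 68, 97, 99]


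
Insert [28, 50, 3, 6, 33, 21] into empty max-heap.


Insert 28: [28]
Insert 50: [50, 28]
Insert 3: [50, 28, 3]
Insert 6: [50, 28, 3, 6]
Insert 33: [50, 33, 3, 6, 28]
Insert 21: [50, 33, 21, 6, 28, 3]

Final heap: [50, 33, 21, 6, 28, 3]


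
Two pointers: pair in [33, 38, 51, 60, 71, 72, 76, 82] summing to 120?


lo=0(33)+hi=7(82)=115
lo=1(38)+hi=7(82)=120

Yes: 38+82=120


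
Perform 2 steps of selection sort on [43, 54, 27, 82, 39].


Initial: [43, 54, 27, 82, 39]
Step 1: min=27 at 2
  Swap: [27, 54, 43, 82, 39]
Step 2: min=39 at 4
  Swap: [27, 39, 43, 82, 54]

After 2 steps: [27, 39, 43, 82, 54]


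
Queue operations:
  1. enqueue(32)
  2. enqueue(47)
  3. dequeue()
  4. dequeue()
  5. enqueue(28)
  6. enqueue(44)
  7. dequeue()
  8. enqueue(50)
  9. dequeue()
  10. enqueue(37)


enqueue(32) -> [32]
enqueue(47) -> [32, 47]
dequeue()->32, [47]
dequeue()->47, []
enqueue(28) -> [28]
enqueue(44) -> [28, 44]
dequeue()->28, [44]
enqueue(50) -> [44, 50]
dequeue()->44, [50]
enqueue(37) -> [50, 37]

Final queue: [50, 37]


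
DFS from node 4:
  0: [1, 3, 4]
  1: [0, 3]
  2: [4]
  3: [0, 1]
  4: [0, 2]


Visit 4, push [2, 0]
Visit 0, push [3, 1]
Visit 1, push [3]
Visit 3, push []
Visit 2, push []

DFS order: [4, 0, 1, 3, 2]


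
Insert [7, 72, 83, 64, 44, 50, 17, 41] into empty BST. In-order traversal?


Insert 7: root
Insert 72: R from 7
Insert 83: R from 7 -> R from 72
Insert 64: R from 7 -> L from 72
Insert 44: R from 7 -> L from 72 -> L from 64
Insert 50: R from 7 -> L from 72 -> L from 64 -> R from 44
Insert 17: R from 7 -> L from 72 -> L from 64 -> L from 44
Insert 41: R from 7 -> L from 72 -> L from 64 -> L from 44 -> R from 17

In-order: [7, 17, 41, 44, 50, 64, 72, 83]


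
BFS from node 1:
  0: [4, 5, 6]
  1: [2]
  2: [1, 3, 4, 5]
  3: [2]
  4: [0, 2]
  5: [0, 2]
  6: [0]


Visit 1, enqueue [2]
Visit 2, enqueue [3, 4, 5]
Visit 3, enqueue []
Visit 4, enqueue [0]
Visit 5, enqueue []
Visit 0, enqueue [6]
Visit 6, enqueue []

BFS order: [1, 2, 3, 4, 5, 0, 6]


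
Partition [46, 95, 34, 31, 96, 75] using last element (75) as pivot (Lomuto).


Pivot: 75
  46 <= 75: advance i (no swap)
  34 <= 75: swap -> [46, 34, 95, 31, 96, 75]
  31 <= 75: swap -> [46, 34, 31, 95, 96, 75]
Place pivot at 3: [46, 34, 31, 75, 96, 95]

Partitioned: [46, 34, 31, 75, 96, 95]


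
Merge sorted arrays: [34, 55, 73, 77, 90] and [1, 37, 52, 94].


Take 1 from B
Take 34 from A
Take 37 from B
Take 52 from B
Take 55 from A
Take 73 from A
Take 77 from A
Take 90 from A

Merged: [1, 34, 37, 52, 55, 73, 77, 90, 94]


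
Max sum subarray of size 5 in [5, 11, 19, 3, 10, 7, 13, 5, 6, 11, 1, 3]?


[0:5]: 48
[1:6]: 50
[2:7]: 52
[3:8]: 38
[4:9]: 41
[5:10]: 42
[6:11]: 36
[7:12]: 26

Max: 52 at [2:7]


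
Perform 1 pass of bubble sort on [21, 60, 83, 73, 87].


Initial: [21, 60, 83, 73, 87]
Pass 1: [21, 60, 73, 83, 87] (1 swaps)

After 1 pass: [21, 60, 73, 83, 87]


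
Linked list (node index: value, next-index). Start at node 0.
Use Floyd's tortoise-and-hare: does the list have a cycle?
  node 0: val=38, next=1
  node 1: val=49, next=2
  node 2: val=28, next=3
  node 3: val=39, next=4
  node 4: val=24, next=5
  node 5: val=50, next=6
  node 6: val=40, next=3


Floyd's tortoise (slow, +1) and hare (fast, +2):
  init: slow=0, fast=0
  step 1: slow=1, fast=2
  step 2: slow=2, fast=4
  step 3: slow=3, fast=6
  step 4: slow=4, fast=4
  slow == fast at node 4: cycle detected

Cycle: yes


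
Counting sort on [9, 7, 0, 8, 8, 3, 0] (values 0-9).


Input: [9, 7, 0, 8, 8, 3, 0]
Counts: [2, 0, 0, 1, 0, 0, 0, 1, 2, 1]

Sorted: [0, 0, 3, 7, 8, 8, 9]


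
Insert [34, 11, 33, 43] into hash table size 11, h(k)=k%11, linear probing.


Insert 34: h=1 -> slot 1
Insert 11: h=0 -> slot 0
Insert 33: h=0, 2 probes -> slot 2
Insert 43: h=10 -> slot 10

Table: [11, 34, 33, None, None, None, None, None, None, None, 43]


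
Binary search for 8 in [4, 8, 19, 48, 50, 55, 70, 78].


Step 1: lo=0, hi=7, mid=3, val=48
Step 2: lo=0, hi=2, mid=1, val=8

Found at index 1


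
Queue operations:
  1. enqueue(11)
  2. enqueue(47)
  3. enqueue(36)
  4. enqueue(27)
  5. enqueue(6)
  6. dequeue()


enqueue(11) -> [11]
enqueue(47) -> [11, 47]
enqueue(36) -> [11, 47, 36]
enqueue(27) -> [11, 47, 36, 27]
enqueue(6) -> [11, 47, 36, 27, 6]
dequeue()->11, [47, 36, 27, 6]

Final queue: [47, 36, 27, 6]


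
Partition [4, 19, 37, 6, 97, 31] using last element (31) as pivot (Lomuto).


Pivot: 31
  4 <= 31: advance i (no swap)
  19 <= 31: advance i (no swap)
  6 <= 31: swap -> [4, 19, 6, 37, 97, 31]
Place pivot at 3: [4, 19, 6, 31, 97, 37]

Partitioned: [4, 19, 6, 31, 97, 37]


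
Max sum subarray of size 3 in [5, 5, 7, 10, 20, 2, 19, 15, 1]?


[0:3]: 17
[1:4]: 22
[2:5]: 37
[3:6]: 32
[4:7]: 41
[5:8]: 36
[6:9]: 35

Max: 41 at [4:7]


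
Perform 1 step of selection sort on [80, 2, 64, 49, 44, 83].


Initial: [80, 2, 64, 49, 44, 83]
Step 1: min=2 at 1
  Swap: [2, 80, 64, 49, 44, 83]

After 1 step: [2, 80, 64, 49, 44, 83]


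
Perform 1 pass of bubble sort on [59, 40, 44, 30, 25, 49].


Initial: [59, 40, 44, 30, 25, 49]
Pass 1: [40, 44, 30, 25, 49, 59] (5 swaps)

After 1 pass: [40, 44, 30, 25, 49, 59]


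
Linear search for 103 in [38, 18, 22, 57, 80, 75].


i=0: 38!=103
i=1: 18!=103
i=2: 22!=103
i=3: 57!=103
i=4: 80!=103
i=5: 75!=103

Not found, 6 comps


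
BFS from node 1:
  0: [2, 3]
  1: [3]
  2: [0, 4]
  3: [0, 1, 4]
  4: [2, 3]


Visit 1, enqueue [3]
Visit 3, enqueue [0, 4]
Visit 0, enqueue [2]
Visit 4, enqueue []
Visit 2, enqueue []

BFS order: [1, 3, 0, 4, 2]


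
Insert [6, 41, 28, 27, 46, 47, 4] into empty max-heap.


Insert 6: [6]
Insert 41: [41, 6]
Insert 28: [41, 6, 28]
Insert 27: [41, 27, 28, 6]
Insert 46: [46, 41, 28, 6, 27]
Insert 47: [47, 41, 46, 6, 27, 28]
Insert 4: [47, 41, 46, 6, 27, 28, 4]

Final heap: [47, 41, 46, 6, 27, 28, 4]


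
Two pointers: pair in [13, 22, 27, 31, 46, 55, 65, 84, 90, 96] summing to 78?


lo=0(13)+hi=9(96)=109
lo=0(13)+hi=8(90)=103
lo=0(13)+hi=7(84)=97
lo=0(13)+hi=6(65)=78

Yes: 13+65=78


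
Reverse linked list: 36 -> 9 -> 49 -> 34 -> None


Step 1: curr=36, set curr.next=prev(None) | reversed so far: 36
Step 2: curr=9, set curr.next=prev(36) | reversed so far: 9 -> 36
Step 3: curr=49, set curr.next=prev(9) | reversed so far: 49 -> 9 -> 36
Step 4: curr=34, set curr.next=prev(49) | reversed so far: 34 -> 49 -> 9 -> 36

34 -> 49 -> 9 -> 36 -> None


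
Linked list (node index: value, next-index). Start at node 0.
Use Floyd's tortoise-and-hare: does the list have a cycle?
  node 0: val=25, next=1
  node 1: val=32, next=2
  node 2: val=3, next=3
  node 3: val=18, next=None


Floyd's tortoise (slow, +1) and hare (fast, +2):
  init: slow=0, fast=0
  step 1: slow=1, fast=2
  step 2: fast 2->3->None, no cycle

Cycle: no


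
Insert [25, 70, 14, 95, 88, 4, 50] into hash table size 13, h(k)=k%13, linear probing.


Insert 25: h=12 -> slot 12
Insert 70: h=5 -> slot 5
Insert 14: h=1 -> slot 1
Insert 95: h=4 -> slot 4
Insert 88: h=10 -> slot 10
Insert 4: h=4, 2 probes -> slot 6
Insert 50: h=11 -> slot 11

Table: [None, 14, None, None, 95, 70, 4, None, None, None, 88, 50, 25]


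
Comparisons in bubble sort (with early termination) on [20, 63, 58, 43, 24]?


Algorithm: bubble sort (with early termination)
Input: [20, 63, 58, 43, 24]
Sorted: [20, 24, 43, 58, 63]

10


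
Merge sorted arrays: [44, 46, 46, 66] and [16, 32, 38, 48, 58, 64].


Take 16 from B
Take 32 from B
Take 38 from B
Take 44 from A
Take 46 from A
Take 46 from A
Take 48 from B
Take 58 from B
Take 64 from B

Merged: [16, 32, 38, 44, 46, 46, 48, 58, 64, 66]


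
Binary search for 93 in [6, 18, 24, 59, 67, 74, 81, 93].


Step 1: lo=0, hi=7, mid=3, val=59
Step 2: lo=4, hi=7, mid=5, val=74
Step 3: lo=6, hi=7, mid=6, val=81
Step 4: lo=7, hi=7, mid=7, val=93

Found at index 7


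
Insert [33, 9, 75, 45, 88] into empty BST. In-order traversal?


Insert 33: root
Insert 9: L from 33
Insert 75: R from 33
Insert 45: R from 33 -> L from 75
Insert 88: R from 33 -> R from 75

In-order: [9, 33, 45, 75, 88]


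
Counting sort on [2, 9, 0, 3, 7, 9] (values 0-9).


Input: [2, 9, 0, 3, 7, 9]
Counts: [1, 0, 1, 1, 0, 0, 0, 1, 0, 2]

Sorted: [0, 2, 3, 7, 9, 9]


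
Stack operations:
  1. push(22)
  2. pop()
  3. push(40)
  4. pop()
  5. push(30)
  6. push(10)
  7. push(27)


push(22) -> [22]
pop()->22, []
push(40) -> [40]
pop()->40, []
push(30) -> [30]
push(10) -> [30, 10]
push(27) -> [30, 10, 27]

Final stack: [30, 10, 27]


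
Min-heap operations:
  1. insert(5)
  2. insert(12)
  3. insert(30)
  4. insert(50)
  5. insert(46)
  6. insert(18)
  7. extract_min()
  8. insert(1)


insert(5) -> [5]
insert(12) -> [5, 12]
insert(30) -> [5, 12, 30]
insert(50) -> [5, 12, 30, 50]
insert(46) -> [5, 12, 30, 50, 46]
insert(18) -> [5, 12, 18, 50, 46, 30]
extract_min()->5, [12, 30, 18, 50, 46]
insert(1) -> [1, 30, 12, 50, 46, 18]

Final heap: [1, 30, 12, 50, 46, 18]


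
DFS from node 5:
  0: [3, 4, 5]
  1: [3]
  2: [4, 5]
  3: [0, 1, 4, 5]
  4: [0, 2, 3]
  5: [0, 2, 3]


Visit 5, push [3, 2, 0]
Visit 0, push [4, 3]
Visit 3, push [4, 1]
Visit 1, push []
Visit 4, push [2]
Visit 2, push []

DFS order: [5, 0, 3, 1, 4, 2]


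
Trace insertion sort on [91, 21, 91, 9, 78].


Initial: [91, 21, 91, 9, 78]
Insert 21: [21, 91, 91, 9, 78]
Insert 91: [21, 91, 91, 9, 78]
Insert 9: [9, 21, 91, 91, 78]
Insert 78: [9, 21, 78, 91, 91]

Sorted: [9, 21, 78, 91, 91]


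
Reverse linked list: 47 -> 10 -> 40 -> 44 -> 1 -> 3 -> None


Step 1: curr=47, set curr.next=prev(None) | reversed so far: 47
Step 2: curr=10, set curr.next=prev(47) | reversed so far: 10 -> 47
Step 3: curr=40, set curr.next=prev(10) | reversed so far: 40 -> 10 -> 47
Step 4: curr=44, set curr.next=prev(40) | reversed so far: 44 -> 40 -> 10 -> 47
Step 5: curr=1, set curr.next=prev(44) | reversed so far: 1 -> 44 -> 40 -> 10 -> 47
Step 6: curr=3, set curr.next=prev(1) | reversed so far: 3 -> 1 -> 44 -> 40 -> 10 -> 47

3 -> 1 -> 44 -> 40 -> 10 -> 47 -> None


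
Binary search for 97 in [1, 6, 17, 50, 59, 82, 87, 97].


Step 1: lo=0, hi=7, mid=3, val=50
Step 2: lo=4, hi=7, mid=5, val=82
Step 3: lo=6, hi=7, mid=6, val=87
Step 4: lo=7, hi=7, mid=7, val=97

Found at index 7


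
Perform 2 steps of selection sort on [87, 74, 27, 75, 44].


Initial: [87, 74, 27, 75, 44]
Step 1: min=27 at 2
  Swap: [27, 74, 87, 75, 44]
Step 2: min=44 at 4
  Swap: [27, 44, 87, 75, 74]

After 2 steps: [27, 44, 87, 75, 74]


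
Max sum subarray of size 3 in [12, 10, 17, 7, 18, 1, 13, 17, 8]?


[0:3]: 39
[1:4]: 34
[2:5]: 42
[3:6]: 26
[4:7]: 32
[5:8]: 31
[6:9]: 38

Max: 42 at [2:5]


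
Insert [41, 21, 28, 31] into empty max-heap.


Insert 41: [41]
Insert 21: [41, 21]
Insert 28: [41, 21, 28]
Insert 31: [41, 31, 28, 21]

Final heap: [41, 31, 28, 21]


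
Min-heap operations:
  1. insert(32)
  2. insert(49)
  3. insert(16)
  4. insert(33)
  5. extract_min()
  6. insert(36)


insert(32) -> [32]
insert(49) -> [32, 49]
insert(16) -> [16, 49, 32]
insert(33) -> [16, 33, 32, 49]
extract_min()->16, [32, 33, 49]
insert(36) -> [32, 33, 49, 36]

Final heap: [32, 33, 49, 36]


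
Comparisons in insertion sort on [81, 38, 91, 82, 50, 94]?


Algorithm: insertion sort
Input: [81, 38, 91, 82, 50, 94]
Sorted: [38, 50, 81, 82, 91, 94]

9


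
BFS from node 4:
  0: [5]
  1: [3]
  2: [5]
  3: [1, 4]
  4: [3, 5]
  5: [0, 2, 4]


Visit 4, enqueue [3, 5]
Visit 3, enqueue [1]
Visit 5, enqueue [0, 2]
Visit 1, enqueue []
Visit 0, enqueue []
Visit 2, enqueue []

BFS order: [4, 3, 5, 1, 0, 2]


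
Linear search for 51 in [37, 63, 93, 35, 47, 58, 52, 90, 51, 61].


i=0: 37!=51
i=1: 63!=51
i=2: 93!=51
i=3: 35!=51
i=4: 47!=51
i=5: 58!=51
i=6: 52!=51
i=7: 90!=51
i=8: 51==51 found!

Found at 8, 9 comps


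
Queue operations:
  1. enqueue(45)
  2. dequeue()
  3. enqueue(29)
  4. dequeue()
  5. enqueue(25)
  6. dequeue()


enqueue(45) -> [45]
dequeue()->45, []
enqueue(29) -> [29]
dequeue()->29, []
enqueue(25) -> [25]
dequeue()->25, []

Final queue: []


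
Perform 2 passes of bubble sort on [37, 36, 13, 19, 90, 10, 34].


Initial: [37, 36, 13, 19, 90, 10, 34]
Pass 1: [36, 13, 19, 37, 10, 34, 90] (5 swaps)
Pass 2: [13, 19, 36, 10, 34, 37, 90] (4 swaps)

After 2 passes: [13, 19, 36, 10, 34, 37, 90]


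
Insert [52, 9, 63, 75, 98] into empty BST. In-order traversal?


Insert 52: root
Insert 9: L from 52
Insert 63: R from 52
Insert 75: R from 52 -> R from 63
Insert 98: R from 52 -> R from 63 -> R from 75

In-order: [9, 52, 63, 75, 98]


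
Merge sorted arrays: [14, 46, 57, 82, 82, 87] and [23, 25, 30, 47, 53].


Take 14 from A
Take 23 from B
Take 25 from B
Take 30 from B
Take 46 from A
Take 47 from B
Take 53 from B

Merged: [14, 23, 25, 30, 46, 47, 53, 57, 82, 82, 87]


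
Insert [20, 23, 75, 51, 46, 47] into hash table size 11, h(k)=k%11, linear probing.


Insert 20: h=9 -> slot 9
Insert 23: h=1 -> slot 1
Insert 75: h=9, 1 probes -> slot 10
Insert 51: h=7 -> slot 7
Insert 46: h=2 -> slot 2
Insert 47: h=3 -> slot 3

Table: [None, 23, 46, 47, None, None, None, 51, None, 20, 75]


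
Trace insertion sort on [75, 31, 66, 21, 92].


Initial: [75, 31, 66, 21, 92]
Insert 31: [31, 75, 66, 21, 92]
Insert 66: [31, 66, 75, 21, 92]
Insert 21: [21, 31, 66, 75, 92]
Insert 92: [21, 31, 66, 75, 92]

Sorted: [21, 31, 66, 75, 92]


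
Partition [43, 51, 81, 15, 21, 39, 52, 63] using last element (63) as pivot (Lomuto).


Pivot: 63
  43 <= 63: advance i (no swap)
  51 <= 63: advance i (no swap)
  15 <= 63: swap -> [43, 51, 15, 81, 21, 39, 52, 63]
  21 <= 63: swap -> [43, 51, 15, 21, 81, 39, 52, 63]
  39 <= 63: swap -> [43, 51, 15, 21, 39, 81, 52, 63]
  52 <= 63: swap -> [43, 51, 15, 21, 39, 52, 81, 63]
Place pivot at 6: [43, 51, 15, 21, 39, 52, 63, 81]

Partitioned: [43, 51, 15, 21, 39, 52, 63, 81]


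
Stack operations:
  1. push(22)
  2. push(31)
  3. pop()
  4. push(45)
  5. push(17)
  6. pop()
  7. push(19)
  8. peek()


push(22) -> [22]
push(31) -> [22, 31]
pop()->31, [22]
push(45) -> [22, 45]
push(17) -> [22, 45, 17]
pop()->17, [22, 45]
push(19) -> [22, 45, 19]
peek()->19

Final stack: [22, 45, 19]


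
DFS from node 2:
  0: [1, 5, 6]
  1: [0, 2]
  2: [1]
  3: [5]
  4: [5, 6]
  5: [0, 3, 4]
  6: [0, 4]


Visit 2, push [1]
Visit 1, push [0]
Visit 0, push [6, 5]
Visit 5, push [4, 3]
Visit 3, push []
Visit 4, push [6]
Visit 6, push []

DFS order: [2, 1, 0, 5, 3, 4, 6]


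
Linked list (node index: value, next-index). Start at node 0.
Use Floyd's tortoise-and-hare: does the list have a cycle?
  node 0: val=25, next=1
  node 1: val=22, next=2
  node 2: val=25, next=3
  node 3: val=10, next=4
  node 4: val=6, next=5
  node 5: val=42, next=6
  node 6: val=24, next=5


Floyd's tortoise (slow, +1) and hare (fast, +2):
  init: slow=0, fast=0
  step 1: slow=1, fast=2
  step 2: slow=2, fast=4
  step 3: slow=3, fast=6
  step 4: slow=4, fast=6
  step 5: slow=5, fast=6
  step 6: slow=6, fast=6
  slow == fast at node 6: cycle detected

Cycle: yes


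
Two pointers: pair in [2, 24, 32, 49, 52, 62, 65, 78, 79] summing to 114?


lo=0(2)+hi=8(79)=81
lo=1(24)+hi=8(79)=103
lo=2(32)+hi=8(79)=111
lo=3(49)+hi=8(79)=128
lo=3(49)+hi=7(78)=127
lo=3(49)+hi=6(65)=114

Yes: 49+65=114


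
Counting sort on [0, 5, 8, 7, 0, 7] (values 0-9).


Input: [0, 5, 8, 7, 0, 7]
Counts: [2, 0, 0, 0, 0, 1, 0, 2, 1, 0]

Sorted: [0, 0, 5, 7, 7, 8]


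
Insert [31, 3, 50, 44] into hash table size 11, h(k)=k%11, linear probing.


Insert 31: h=9 -> slot 9
Insert 3: h=3 -> slot 3
Insert 50: h=6 -> slot 6
Insert 44: h=0 -> slot 0

Table: [44, None, None, 3, None, None, 50, None, None, 31, None]


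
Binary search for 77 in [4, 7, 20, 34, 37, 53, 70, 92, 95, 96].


Step 1: lo=0, hi=9, mid=4, val=37
Step 2: lo=5, hi=9, mid=7, val=92
Step 3: lo=5, hi=6, mid=5, val=53
Step 4: lo=6, hi=6, mid=6, val=70

Not found


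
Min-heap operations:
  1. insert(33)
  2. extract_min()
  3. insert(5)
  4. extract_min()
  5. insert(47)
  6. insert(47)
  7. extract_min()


insert(33) -> [33]
extract_min()->33, []
insert(5) -> [5]
extract_min()->5, []
insert(47) -> [47]
insert(47) -> [47, 47]
extract_min()->47, [47]

Final heap: [47]


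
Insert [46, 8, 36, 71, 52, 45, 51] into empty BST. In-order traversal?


Insert 46: root
Insert 8: L from 46
Insert 36: L from 46 -> R from 8
Insert 71: R from 46
Insert 52: R from 46 -> L from 71
Insert 45: L from 46 -> R from 8 -> R from 36
Insert 51: R from 46 -> L from 71 -> L from 52

In-order: [8, 36, 45, 46, 51, 52, 71]


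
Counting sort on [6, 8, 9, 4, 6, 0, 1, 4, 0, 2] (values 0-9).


Input: [6, 8, 9, 4, 6, 0, 1, 4, 0, 2]
Counts: [2, 1, 1, 0, 2, 0, 2, 0, 1, 1]

Sorted: [0, 0, 1, 2, 4, 4, 6, 6, 8, 9]


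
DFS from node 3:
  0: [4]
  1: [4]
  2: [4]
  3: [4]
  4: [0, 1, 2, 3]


Visit 3, push [4]
Visit 4, push [2, 1, 0]
Visit 0, push []
Visit 1, push []
Visit 2, push []

DFS order: [3, 4, 0, 1, 2]


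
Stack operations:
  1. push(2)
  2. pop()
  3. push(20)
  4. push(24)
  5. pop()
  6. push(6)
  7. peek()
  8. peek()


push(2) -> [2]
pop()->2, []
push(20) -> [20]
push(24) -> [20, 24]
pop()->24, [20]
push(6) -> [20, 6]
peek()->6
peek()->6

Final stack: [20, 6]


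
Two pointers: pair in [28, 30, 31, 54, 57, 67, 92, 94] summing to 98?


lo=0(28)+hi=7(94)=122
lo=0(28)+hi=6(92)=120
lo=0(28)+hi=5(67)=95
lo=1(30)+hi=5(67)=97
lo=2(31)+hi=5(67)=98

Yes: 31+67=98


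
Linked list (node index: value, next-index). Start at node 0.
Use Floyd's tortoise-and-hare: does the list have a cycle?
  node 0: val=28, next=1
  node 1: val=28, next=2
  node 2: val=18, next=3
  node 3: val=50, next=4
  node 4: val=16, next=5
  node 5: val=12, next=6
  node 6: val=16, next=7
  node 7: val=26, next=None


Floyd's tortoise (slow, +1) and hare (fast, +2):
  init: slow=0, fast=0
  step 1: slow=1, fast=2
  step 2: slow=2, fast=4
  step 3: slow=3, fast=6
  step 4: fast 6->7->None, no cycle

Cycle: no


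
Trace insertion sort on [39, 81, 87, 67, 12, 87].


Initial: [39, 81, 87, 67, 12, 87]
Insert 81: [39, 81, 87, 67, 12, 87]
Insert 87: [39, 81, 87, 67, 12, 87]
Insert 67: [39, 67, 81, 87, 12, 87]
Insert 12: [12, 39, 67, 81, 87, 87]
Insert 87: [12, 39, 67, 81, 87, 87]

Sorted: [12, 39, 67, 81, 87, 87]
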